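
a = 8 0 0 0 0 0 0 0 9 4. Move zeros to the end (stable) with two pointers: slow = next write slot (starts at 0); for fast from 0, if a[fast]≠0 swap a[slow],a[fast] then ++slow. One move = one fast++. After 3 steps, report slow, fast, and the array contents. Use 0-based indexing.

slow=1, fast=3, a=[8, 0, 0, 0, 0, 0, 0, 0, 9, 4]

slow=0 fast=0: a[fast]=8≠0 swap→a[0]=8, slow++,fast++
slow=1 fast=1: a[fast]=0, fast++
slow=1 fast=2: a[fast]=0, fast++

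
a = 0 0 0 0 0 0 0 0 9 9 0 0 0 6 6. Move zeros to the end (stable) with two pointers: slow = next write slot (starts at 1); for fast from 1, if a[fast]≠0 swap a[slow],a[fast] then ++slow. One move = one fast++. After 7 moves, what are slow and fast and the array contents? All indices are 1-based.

slow=1, fast=8, a=[0, 0, 0, 0, 0, 0, 0, 0, 9, 9, 0, 0, 0, 6, 6]

slow=1 fast=1: a[fast]=0, fast++
slow=1 fast=2: a[fast]=0, fast++
slow=1 fast=3: a[fast]=0, fast++
slow=1 fast=4: a[fast]=0, fast++
slow=1 fast=5: a[fast]=0, fast++
slow=1 fast=6: a[fast]=0, fast++
slow=1 fast=7: a[fast]=0, fast++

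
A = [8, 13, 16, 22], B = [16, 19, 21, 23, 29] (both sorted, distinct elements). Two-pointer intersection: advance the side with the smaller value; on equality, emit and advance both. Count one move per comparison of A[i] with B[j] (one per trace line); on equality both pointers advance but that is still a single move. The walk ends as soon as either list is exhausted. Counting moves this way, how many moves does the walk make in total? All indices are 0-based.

[i=0,j=0] 8<16 → i++
[i=1,j=0] 13<16 → i++
[i=2,j=0] 16==16 emit → i++,j++
[i=3,j=1] 22>19 → j++
[i=3,j=2] 22>21 → j++
[i=3,j=3] 22<23 → i++

6 moves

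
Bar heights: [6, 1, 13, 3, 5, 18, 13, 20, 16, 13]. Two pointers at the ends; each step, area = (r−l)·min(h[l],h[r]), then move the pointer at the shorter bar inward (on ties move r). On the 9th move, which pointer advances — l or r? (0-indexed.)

l

[0,9] min(6,13)*9=54 best=54 * → l++
[1,9] min(1,13)*8=8 best=54 → l++
[2,9] min(13,13)*7=91 best=91 * → r--
[2,8] min(13,16)*6=78 best=91 → l++
[3,8] min(3,16)*5=15 best=91 → l++
[4,8] min(5,16)*4=20 best=91 → l++
[5,8] min(18,16)*3=48 best=91 → r--
[5,7] min(18,20)*2=36 best=91 → l++
[6,7] min(13,20)*1=13 best=91 → l++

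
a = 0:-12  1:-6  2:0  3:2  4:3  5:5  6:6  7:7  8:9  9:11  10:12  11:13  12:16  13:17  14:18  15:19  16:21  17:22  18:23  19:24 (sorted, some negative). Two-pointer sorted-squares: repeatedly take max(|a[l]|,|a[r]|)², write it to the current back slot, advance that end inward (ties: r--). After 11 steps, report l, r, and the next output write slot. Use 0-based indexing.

[0,19] |-12|<=|24| out[19]=576 → r--
[0,18] |-12|<=|23| out[18]=529 → r--
[0,17] |-12|<=|22| out[17]=484 → r--
[0,16] |-12|<=|21| out[16]=441 → r--
[0,15] |-12|<=|19| out[15]=361 → r--
[0,14] |-12|<=|18| out[14]=324 → r--
[0,13] |-12|<=|17| out[13]=289 → r--
[0,12] |-12|<=|16| out[12]=256 → r--
[0,11] |-12|<=|13| out[11]=169 → r--
[0,10] |-12|<=|12| out[10]=144 → r--
[0,9] |-12|>|11| out[9]=144 → l++

l=1, r=9, next write slot=8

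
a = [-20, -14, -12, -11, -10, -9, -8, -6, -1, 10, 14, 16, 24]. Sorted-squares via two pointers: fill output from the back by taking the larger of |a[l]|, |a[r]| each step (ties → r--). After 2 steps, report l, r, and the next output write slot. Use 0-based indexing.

l=1, r=11, next write slot=10

l=0 r=12: |-20|<=|24| out[12]=576, r--
l=0 r=11: |-20|>|16| out[11]=400, l++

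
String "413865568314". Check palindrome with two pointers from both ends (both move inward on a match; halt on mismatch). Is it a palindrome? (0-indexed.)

l=0 r=11: '4'=='4', l++,r--
l=1 r=10: '1'=='1', l++,r--
l=2 r=9: '3'=='3', l++,r--
l=3 r=8: '8'=='8', l++,r--
l=4 r=7: '6'=='6', l++,r--
l=5 r=6: '5'=='5', l++,r--

palindrome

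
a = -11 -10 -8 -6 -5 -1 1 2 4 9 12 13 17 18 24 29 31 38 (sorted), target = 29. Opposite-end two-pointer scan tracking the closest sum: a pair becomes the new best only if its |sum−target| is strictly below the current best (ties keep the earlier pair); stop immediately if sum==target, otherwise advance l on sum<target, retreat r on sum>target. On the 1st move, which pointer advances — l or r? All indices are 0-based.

l=0 r=17: -11+38=27 d=2 *, l++

l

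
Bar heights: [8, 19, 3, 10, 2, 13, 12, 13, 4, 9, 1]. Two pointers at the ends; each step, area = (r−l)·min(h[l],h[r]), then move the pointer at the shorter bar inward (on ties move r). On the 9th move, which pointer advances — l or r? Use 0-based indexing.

r

[0,10] min(8,1)*10=10 best=10 * → r--
[0,9] min(8,9)*9=72 best=72 * → l++
[1,9] min(19,9)*8=72 best=72 → r--
[1,8] min(19,4)*7=28 best=72 → r--
[1,7] min(19,13)*6=78 best=78 * → r--
[1,6] min(19,12)*5=60 best=78 → r--
[1,5] min(19,13)*4=52 best=78 → r--
[1,4] min(19,2)*3=6 best=78 → r--
[1,3] min(19,10)*2=20 best=78 → r--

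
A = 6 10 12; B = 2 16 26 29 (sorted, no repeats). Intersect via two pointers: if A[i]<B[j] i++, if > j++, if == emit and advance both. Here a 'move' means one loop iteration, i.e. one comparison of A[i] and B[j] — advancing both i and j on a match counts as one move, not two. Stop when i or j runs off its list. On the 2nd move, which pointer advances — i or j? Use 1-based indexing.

i=1 j=1: 6>2, j++
i=1 j=2: 6<16, i++

i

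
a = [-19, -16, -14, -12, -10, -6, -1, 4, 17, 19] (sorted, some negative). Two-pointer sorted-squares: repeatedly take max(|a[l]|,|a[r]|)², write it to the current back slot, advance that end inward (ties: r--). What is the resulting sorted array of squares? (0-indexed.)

l=0 r=9: |-19|<=|19| out[9]=361, r--
l=0 r=8: |-19|>|17| out[8]=361, l++
l=1 r=8: |-16|<=|17| out[7]=289, r--
l=1 r=7: |-16|>|4| out[6]=256, l++
l=2 r=7: |-14|>|4| out[5]=196, l++
l=3 r=7: |-12|>|4| out[4]=144, l++
l=4 r=7: |-10|>|4| out[3]=100, l++
l=5 r=7: |-6|>|4| out[2]=36, l++
l=6 r=7: |-1|<=|4| out[1]=16, r--
l=6 r=6: |-1|<=|-1| out[0]=1, r--

[1, 16, 36, 100, 144, 196, 256, 289, 361, 361]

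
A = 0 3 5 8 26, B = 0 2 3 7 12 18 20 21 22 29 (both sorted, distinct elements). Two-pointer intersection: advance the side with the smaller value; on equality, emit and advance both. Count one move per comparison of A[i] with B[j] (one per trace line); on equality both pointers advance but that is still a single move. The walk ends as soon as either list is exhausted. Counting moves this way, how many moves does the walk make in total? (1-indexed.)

[i=1,j=1] 0==0 emit → i++,j++
[i=2,j=2] 3>2 → j++
[i=2,j=3] 3==3 emit → i++,j++
[i=3,j=4] 5<7 → i++
[i=4,j=4] 8>7 → j++
[i=4,j=5] 8<12 → i++
[i=5,j=5] 26>12 → j++
[i=5,j=6] 26>18 → j++
[i=5,j=7] 26>20 → j++
[i=5,j=8] 26>21 → j++
[i=5,j=9] 26>22 → j++
[i=5,j=10] 26<29 → i++

12 moves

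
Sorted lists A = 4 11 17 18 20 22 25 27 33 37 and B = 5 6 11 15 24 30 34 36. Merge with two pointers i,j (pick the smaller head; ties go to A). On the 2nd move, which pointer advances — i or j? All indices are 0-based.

[i=0,j=0] A[i]=4<=B[j]=5 take 4 → i++
[i=1,j=0] A[i]=11>B[j]=5 take 5 → j++

j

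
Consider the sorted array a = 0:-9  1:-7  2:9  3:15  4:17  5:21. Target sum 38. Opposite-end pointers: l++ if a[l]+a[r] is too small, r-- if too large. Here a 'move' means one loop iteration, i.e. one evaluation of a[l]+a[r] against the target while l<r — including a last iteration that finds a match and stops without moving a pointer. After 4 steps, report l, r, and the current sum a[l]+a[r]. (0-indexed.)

l=4, r=5, sum=38

[0,5] -9+21=12 <38 → l++
[1,5] -7+21=14 <38 → l++
[2,5] 9+21=30 <38 → l++
[3,5] 15+21=36 <38 → l++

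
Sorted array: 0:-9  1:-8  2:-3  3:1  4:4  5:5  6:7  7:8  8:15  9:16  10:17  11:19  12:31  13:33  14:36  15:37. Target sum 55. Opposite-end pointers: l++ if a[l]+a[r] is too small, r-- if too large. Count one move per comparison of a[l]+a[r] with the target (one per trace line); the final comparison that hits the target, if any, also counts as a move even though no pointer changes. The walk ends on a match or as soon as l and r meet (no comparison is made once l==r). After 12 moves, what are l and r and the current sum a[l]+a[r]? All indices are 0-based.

l=11, r=14, sum=55

[0,15] -9+37=28 <55 → l++
[1,15] -8+37=29 <55 → l++
[2,15] -3+37=34 <55 → l++
[3,15] 1+37=38 <55 → l++
[4,15] 4+37=41 <55 → l++
[5,15] 5+37=42 <55 → l++
[6,15] 7+37=44 <55 → l++
[7,15] 8+37=45 <55 → l++
[8,15] 15+37=52 <55 → l++
[9,15] 16+37=53 <55 → l++
[10,15] 17+37=54 <55 → l++
[11,15] 19+37=56 >55 → r--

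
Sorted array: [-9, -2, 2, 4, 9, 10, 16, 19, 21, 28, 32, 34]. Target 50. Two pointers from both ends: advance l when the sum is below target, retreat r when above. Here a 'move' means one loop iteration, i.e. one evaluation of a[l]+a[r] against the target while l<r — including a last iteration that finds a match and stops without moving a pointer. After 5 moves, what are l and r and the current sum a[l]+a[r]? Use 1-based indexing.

l=1 r=12: -9+34=25 <50, l++
l=2 r=12: -2+34=32 <50, l++
l=3 r=12: 2+34=36 <50, l++
l=4 r=12: 4+34=38 <50, l++
l=5 r=12: 9+34=43 <50, l++

l=6, r=12, sum=44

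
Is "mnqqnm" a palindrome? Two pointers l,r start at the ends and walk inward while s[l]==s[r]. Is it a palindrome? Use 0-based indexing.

[0,5] 'm'=='m' → l++,r--
[1,4] 'n'=='n' → l++,r--
[2,3] 'q'=='q' → l++,r--

palindrome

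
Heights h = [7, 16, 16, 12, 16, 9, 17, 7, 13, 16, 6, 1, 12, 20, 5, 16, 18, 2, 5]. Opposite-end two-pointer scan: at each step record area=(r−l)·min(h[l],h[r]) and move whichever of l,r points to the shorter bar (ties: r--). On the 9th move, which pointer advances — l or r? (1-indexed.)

l=1 r=19: min(7,5)*18=90 best=90 *, r--
l=1 r=18: min(7,2)*17=34 best=90, r--
l=1 r=17: min(7,18)*16=112 best=112 *, l++
l=2 r=17: min(16,18)*15=240 best=240 *, l++
l=3 r=17: min(16,18)*14=224 best=240, l++
l=4 r=17: min(12,18)*13=156 best=240, l++
l=5 r=17: min(16,18)*12=192 best=240, l++
l=6 r=17: min(9,18)*11=99 best=240, l++
l=7 r=17: min(17,18)*10=170 best=240, l++

l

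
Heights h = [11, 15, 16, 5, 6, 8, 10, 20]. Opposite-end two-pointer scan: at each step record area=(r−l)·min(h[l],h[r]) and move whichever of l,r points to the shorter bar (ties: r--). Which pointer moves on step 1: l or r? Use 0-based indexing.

l

l=0 r=7: min(11,20)*7=77 best=77 *, l++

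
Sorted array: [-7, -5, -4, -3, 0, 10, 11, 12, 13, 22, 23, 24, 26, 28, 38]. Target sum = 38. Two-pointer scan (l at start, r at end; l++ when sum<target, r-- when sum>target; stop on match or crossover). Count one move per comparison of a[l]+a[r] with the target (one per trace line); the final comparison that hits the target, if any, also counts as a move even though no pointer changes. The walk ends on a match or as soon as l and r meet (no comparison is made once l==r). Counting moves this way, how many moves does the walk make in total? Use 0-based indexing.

5 moves

l=0 r=14: -7+38=31 <38, l++
l=1 r=14: -5+38=33 <38, l++
l=2 r=14: -4+38=34 <38, l++
l=3 r=14: -3+38=35 <38, l++
l=4 r=14: 0+38=38, found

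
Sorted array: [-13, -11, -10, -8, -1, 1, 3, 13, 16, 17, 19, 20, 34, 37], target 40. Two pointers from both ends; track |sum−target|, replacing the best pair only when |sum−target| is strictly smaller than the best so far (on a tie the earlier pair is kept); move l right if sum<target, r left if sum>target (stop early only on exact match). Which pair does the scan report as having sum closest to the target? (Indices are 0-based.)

l=0 r=13: -13+37=24 d=16 *, l++
l=1 r=13: -11+37=26 d=14 *, l++
l=2 r=13: -10+37=27 d=13 *, l++
l=3 r=13: -8+37=29 d=11 *, l++
l=4 r=13: -1+37=36 d=4 *, l++
l=5 r=13: 1+37=38 d=2 *, l++
l=6 r=13: 3+37=40 d=0 *, stop

pair (3, 37) with sum 40 (|Δ|=0)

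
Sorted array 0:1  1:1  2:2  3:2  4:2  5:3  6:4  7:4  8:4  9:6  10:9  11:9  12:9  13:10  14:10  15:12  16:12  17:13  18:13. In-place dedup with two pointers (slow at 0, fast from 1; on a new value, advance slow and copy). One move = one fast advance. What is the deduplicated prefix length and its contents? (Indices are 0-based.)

slow=0 fast=1: a[fast]=1=a[slow] dup, fast++
slow=0 fast=2: a[fast]=2≠a[slow]=1 write a[1]=2, slow++,fast++
slow=1 fast=3: a[fast]=2=a[slow] dup, fast++
slow=1 fast=4: a[fast]=2=a[slow] dup, fast++
slow=1 fast=5: a[fast]=3≠a[slow]=2 write a[2]=3, slow++,fast++
slow=2 fast=6: a[fast]=4≠a[slow]=3 write a[3]=4, slow++,fast++
slow=3 fast=7: a[fast]=4=a[slow] dup, fast++
slow=3 fast=8: a[fast]=4=a[slow] dup, fast++
slow=3 fast=9: a[fast]=6≠a[slow]=4 write a[4]=6, slow++,fast++
slow=4 fast=10: a[fast]=9≠a[slow]=6 write a[5]=9, slow++,fast++
slow=5 fast=11: a[fast]=9=a[slow] dup, fast++
slow=5 fast=12: a[fast]=9=a[slow] dup, fast++
slow=5 fast=13: a[fast]=10≠a[slow]=9 write a[6]=10, slow++,fast++
slow=6 fast=14: a[fast]=10=a[slow] dup, fast++
slow=6 fast=15: a[fast]=12≠a[slow]=10 write a[7]=12, slow++,fast++
slow=7 fast=16: a[fast]=12=a[slow] dup, fast++
slow=7 fast=17: a[fast]=13≠a[slow]=12 write a[8]=13, slow++,fast++
slow=8 fast=18: a[fast]=13=a[slow] dup, fast++

length 9; prefix = [1, 2, 3, 4, 6, 9, 10, 12, 13]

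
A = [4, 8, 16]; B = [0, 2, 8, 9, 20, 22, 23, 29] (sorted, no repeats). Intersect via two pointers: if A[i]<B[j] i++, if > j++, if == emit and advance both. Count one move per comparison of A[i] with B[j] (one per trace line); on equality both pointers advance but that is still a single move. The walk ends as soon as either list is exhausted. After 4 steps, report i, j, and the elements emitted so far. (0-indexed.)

i=2, j=3, emitted=[8]

[i=0,j=0] 4>0 → j++
[i=0,j=1] 4>2 → j++
[i=0,j=2] 4<8 → i++
[i=1,j=2] 8==8 emit → i++,j++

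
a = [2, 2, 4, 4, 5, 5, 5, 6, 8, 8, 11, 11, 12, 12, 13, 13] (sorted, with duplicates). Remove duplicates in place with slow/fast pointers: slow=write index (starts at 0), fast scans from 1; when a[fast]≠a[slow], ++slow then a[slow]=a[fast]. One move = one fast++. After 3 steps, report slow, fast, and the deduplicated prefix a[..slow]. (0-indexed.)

(s=0,f=1) a[fast]=2=a[slow] dup → fast++
(s=0,f=2) a[fast]=4≠a[slow]=2 write a[1]=4 → slow++,fast++
(s=1,f=3) a[fast]=4=a[slow] dup → fast++

slow=1, fast=4, prefix=[2, 4]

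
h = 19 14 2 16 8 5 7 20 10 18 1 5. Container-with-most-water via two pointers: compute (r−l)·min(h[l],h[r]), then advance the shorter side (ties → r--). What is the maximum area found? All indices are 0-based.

[0,11] min(19,5)*11=55 best=55 * → r--
[0,10] min(19,1)*10=10 best=55 → r--
[0,9] min(19,18)*9=162 best=162 * → r--
[0,8] min(19,10)*8=80 best=162 → r--
[0,7] min(19,20)*7=133 best=162 → l++
[1,7] min(14,20)*6=84 best=162 → l++
[2,7] min(2,20)*5=10 best=162 → l++
[3,7] min(16,20)*4=64 best=162 → l++
[4,7] min(8,20)*3=24 best=162 → l++
[5,7] min(5,20)*2=10 best=162 → l++
[6,7] min(7,20)*1=7 best=162 → l++

max area = 162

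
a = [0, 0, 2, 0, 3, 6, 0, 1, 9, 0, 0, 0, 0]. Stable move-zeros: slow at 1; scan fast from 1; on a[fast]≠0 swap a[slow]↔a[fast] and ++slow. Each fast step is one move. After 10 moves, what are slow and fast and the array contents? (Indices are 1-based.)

slow=1 fast=1: a[fast]=0, fast++
slow=1 fast=2: a[fast]=0, fast++
slow=1 fast=3: a[fast]=2≠0 swap→a[1]=2, slow++,fast++
slow=2 fast=4: a[fast]=0, fast++
slow=2 fast=5: a[fast]=3≠0 swap→a[2]=3, slow++,fast++
slow=3 fast=6: a[fast]=6≠0 swap→a[3]=6, slow++,fast++
slow=4 fast=7: a[fast]=0, fast++
slow=4 fast=8: a[fast]=1≠0 swap→a[4]=1, slow++,fast++
slow=5 fast=9: a[fast]=9≠0 swap→a[5]=9, slow++,fast++
slow=6 fast=10: a[fast]=0, fast++

slow=6, fast=11, a=[2, 3, 6, 1, 9, 0, 0, 0, 0, 0, 0, 0, 0]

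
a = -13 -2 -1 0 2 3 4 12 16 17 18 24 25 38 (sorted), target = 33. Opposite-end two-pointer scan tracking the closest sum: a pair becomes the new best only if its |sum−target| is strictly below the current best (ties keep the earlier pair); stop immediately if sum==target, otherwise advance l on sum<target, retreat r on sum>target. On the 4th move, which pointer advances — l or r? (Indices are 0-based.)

l

[0,13] -13+38=25 d=8 * → l++
[1,13] -2+38=36 d=3 * → r--
[1,12] -2+25=23 d=10 → l++
[2,12] -1+25=24 d=9 → l++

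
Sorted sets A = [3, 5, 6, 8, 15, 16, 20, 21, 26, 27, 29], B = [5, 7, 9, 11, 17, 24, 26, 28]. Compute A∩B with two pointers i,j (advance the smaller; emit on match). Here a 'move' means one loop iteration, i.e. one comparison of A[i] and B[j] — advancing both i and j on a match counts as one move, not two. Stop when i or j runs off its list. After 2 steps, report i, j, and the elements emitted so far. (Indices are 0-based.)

[i=0,j=0] 3<5 → i++
[i=1,j=0] 5==5 emit → i++,j++

i=2, j=1, emitted=[5]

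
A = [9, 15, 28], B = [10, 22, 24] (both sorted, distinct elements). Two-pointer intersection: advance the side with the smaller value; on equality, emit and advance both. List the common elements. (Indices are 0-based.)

intersection = []

[i=0,j=0] 9<10 → i++
[i=1,j=0] 15>10 → j++
[i=1,j=1] 15<22 → i++
[i=2,j=1] 28>22 → j++
[i=2,j=2] 28>24 → j++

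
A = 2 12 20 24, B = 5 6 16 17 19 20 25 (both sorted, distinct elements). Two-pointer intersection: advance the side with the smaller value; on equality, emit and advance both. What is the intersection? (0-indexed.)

[i=0,j=0] 2<5 → i++
[i=1,j=0] 12>5 → j++
[i=1,j=1] 12>6 → j++
[i=1,j=2] 12<16 → i++
[i=2,j=2] 20>16 → j++
[i=2,j=3] 20>17 → j++
[i=2,j=4] 20>19 → j++
[i=2,j=5] 20==20 emit → i++,j++
[i=3,j=6] 24<25 → i++

intersection = [20]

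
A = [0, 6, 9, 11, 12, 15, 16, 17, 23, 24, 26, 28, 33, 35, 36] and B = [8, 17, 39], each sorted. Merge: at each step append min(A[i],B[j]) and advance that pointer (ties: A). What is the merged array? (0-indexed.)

[0, 6, 8, 9, 11, 12, 15, 16, 17, 17, 23, 24, 26, 28, 33, 35, 36, 39]

[i=0,j=0] A[i]=0<=B[j]=8 take 0 → i++
[i=1,j=0] A[i]=6<=B[j]=8 take 6 → i++
[i=2,j=0] A[i]=9>B[j]=8 take 8 → j++
[i=2,j=1] A[i]=9<=B[j]=17 take 9 → i++
[i=3,j=1] A[i]=11<=B[j]=17 take 11 → i++
[i=4,j=1] A[i]=12<=B[j]=17 take 12 → i++
[i=5,j=1] A[i]=15<=B[j]=17 take 15 → i++
[i=6,j=1] A[i]=16<=B[j]=17 take 16 → i++
[i=7,j=1] A[i]=17<=B[j]=17 take 17 → i++
[i=8,j=1] A[i]=23>B[j]=17 take 17 → j++
[i=8,j=2] A[i]=23<=B[j]=39 take 23 → i++
[i=9,j=2] A[i]=24<=B[j]=39 take 24 → i++
[i=10,j=2] A[i]=26<=B[j]=39 take 26 → i++
[i=11,j=2] A[i]=28<=B[j]=39 take 28 → i++
[i=12,j=2] A[i]=33<=B[j]=39 take 33 → i++
[i=13,j=2] A[i]=35<=B[j]=39 take 35 → i++
[i=14,j=2] A[i]=36<=B[j]=39 take 36 → i++
[i=15,j=2] A done, take B[j]=39 → j++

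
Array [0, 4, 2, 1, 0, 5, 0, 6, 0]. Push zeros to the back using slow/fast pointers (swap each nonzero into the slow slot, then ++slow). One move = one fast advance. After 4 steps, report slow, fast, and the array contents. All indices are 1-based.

(s=1,f=1) a[fast]=0 → fast++
(s=1,f=2) a[fast]=4≠0 swap→a[1]=4 → slow++,fast++
(s=2,f=3) a[fast]=2≠0 swap→a[2]=2 → slow++,fast++
(s=3,f=4) a[fast]=1≠0 swap→a[3]=1 → slow++,fast++

slow=4, fast=5, a=[4, 2, 1, 0, 0, 5, 0, 6, 0]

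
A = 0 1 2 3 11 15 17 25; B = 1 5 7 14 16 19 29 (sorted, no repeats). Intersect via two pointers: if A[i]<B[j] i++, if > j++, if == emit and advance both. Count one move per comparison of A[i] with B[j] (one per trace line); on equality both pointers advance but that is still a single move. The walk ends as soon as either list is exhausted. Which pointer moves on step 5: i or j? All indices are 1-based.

[i=1,j=1] 0<1 → i++
[i=2,j=1] 1==1 emit → i++,j++
[i=3,j=2] 2<5 → i++
[i=4,j=2] 3<5 → i++
[i=5,j=2] 11>5 → j++

j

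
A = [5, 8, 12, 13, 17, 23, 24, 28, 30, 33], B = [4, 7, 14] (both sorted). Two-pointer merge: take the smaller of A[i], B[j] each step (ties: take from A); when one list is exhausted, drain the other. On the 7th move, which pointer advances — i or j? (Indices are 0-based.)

[i=0,j=0] A[i]=5>B[j]=4 take 4 → j++
[i=0,j=1] A[i]=5<=B[j]=7 take 5 → i++
[i=1,j=1] A[i]=8>B[j]=7 take 7 → j++
[i=1,j=2] A[i]=8<=B[j]=14 take 8 → i++
[i=2,j=2] A[i]=12<=B[j]=14 take 12 → i++
[i=3,j=2] A[i]=13<=B[j]=14 take 13 → i++
[i=4,j=2] A[i]=17>B[j]=14 take 14 → j++

j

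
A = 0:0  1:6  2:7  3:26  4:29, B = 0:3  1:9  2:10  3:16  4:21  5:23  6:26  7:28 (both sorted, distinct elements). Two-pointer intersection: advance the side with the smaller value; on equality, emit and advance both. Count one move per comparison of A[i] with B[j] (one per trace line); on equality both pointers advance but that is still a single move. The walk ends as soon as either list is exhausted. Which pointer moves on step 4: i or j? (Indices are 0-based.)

[i=0,j=0] 0<3 → i++
[i=1,j=0] 6>3 → j++
[i=1,j=1] 6<9 → i++
[i=2,j=1] 7<9 → i++

i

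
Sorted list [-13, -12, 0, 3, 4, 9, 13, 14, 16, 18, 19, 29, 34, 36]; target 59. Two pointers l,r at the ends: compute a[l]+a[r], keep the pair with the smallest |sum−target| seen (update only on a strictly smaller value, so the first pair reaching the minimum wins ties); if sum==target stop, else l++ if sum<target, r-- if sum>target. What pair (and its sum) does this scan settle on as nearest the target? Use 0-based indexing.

pair (19, 36) with sum 55 (|Δ|=4)

l=0 r=13: -13+36=23 d=36 *, l++
l=1 r=13: -12+36=24 d=35 *, l++
l=2 r=13: 0+36=36 d=23 *, l++
l=3 r=13: 3+36=39 d=20 *, l++
l=4 r=13: 4+36=40 d=19 *, l++
l=5 r=13: 9+36=45 d=14 *, l++
l=6 r=13: 13+36=49 d=10 *, l++
l=7 r=13: 14+36=50 d=9 *, l++
l=8 r=13: 16+36=52 d=7 *, l++
l=9 r=13: 18+36=54 d=5 *, l++
l=10 r=13: 19+36=55 d=4 *, l++
l=11 r=13: 29+36=65 d=6, r--
l=11 r=12: 29+34=63 d=4, r--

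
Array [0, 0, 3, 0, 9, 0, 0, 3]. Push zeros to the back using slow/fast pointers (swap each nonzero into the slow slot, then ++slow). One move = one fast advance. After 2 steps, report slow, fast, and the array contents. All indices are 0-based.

slow=0 fast=0: a[fast]=0, fast++
slow=0 fast=1: a[fast]=0, fast++

slow=0, fast=2, a=[0, 0, 3, 0, 9, 0, 0, 3]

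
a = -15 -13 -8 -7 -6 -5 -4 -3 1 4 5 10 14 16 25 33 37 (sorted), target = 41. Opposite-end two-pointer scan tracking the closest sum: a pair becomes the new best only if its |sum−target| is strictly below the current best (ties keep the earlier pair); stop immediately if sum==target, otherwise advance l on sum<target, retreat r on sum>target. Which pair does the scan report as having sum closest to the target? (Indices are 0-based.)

[0,16] -15+37=22 d=19 * → l++
[1,16] -13+37=24 d=17 * → l++
[2,16] -8+37=29 d=12 * → l++
[3,16] -7+37=30 d=11 * → l++
[4,16] -6+37=31 d=10 * → l++
[5,16] -5+37=32 d=9 * → l++
[6,16] -4+37=33 d=8 * → l++
[7,16] -3+37=34 d=7 * → l++
[8,16] 1+37=38 d=3 * → l++
[9,16] 4+37=41 d=0 * → stop

pair (4, 37) with sum 41 (|Δ|=0)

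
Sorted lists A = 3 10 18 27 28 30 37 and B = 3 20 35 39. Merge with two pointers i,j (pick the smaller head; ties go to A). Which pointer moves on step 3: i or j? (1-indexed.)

i=1 j=1: A[i]=3<=B[j]=3 take 3, i++
i=2 j=1: A[i]=10>B[j]=3 take 3, j++
i=2 j=2: A[i]=10<=B[j]=20 take 10, i++

i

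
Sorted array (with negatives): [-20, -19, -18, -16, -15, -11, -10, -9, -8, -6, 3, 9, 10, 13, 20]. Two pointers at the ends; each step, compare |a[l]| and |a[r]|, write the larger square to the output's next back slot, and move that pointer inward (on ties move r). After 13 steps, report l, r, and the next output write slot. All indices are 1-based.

l=10, r=11, next write slot=2

[1,15] |-20|<=|20| out[15]=400 → r--
[1,14] |-20|>|13| out[14]=400 → l++
[2,14] |-19|>|13| out[13]=361 → l++
[3,14] |-18|>|13| out[12]=324 → l++
[4,14] |-16|>|13| out[11]=256 → l++
[5,14] |-15|>|13| out[10]=225 → l++
[6,14] |-11|<=|13| out[9]=169 → r--
[6,13] |-11|>|10| out[8]=121 → l++
[7,13] |-10|<=|10| out[7]=100 → r--
[7,12] |-10|>|9| out[6]=100 → l++
[8,12] |-9|<=|9| out[5]=81 → r--
[8,11] |-9|>|3| out[4]=81 → l++
[9,11] |-8|>|3| out[3]=64 → l++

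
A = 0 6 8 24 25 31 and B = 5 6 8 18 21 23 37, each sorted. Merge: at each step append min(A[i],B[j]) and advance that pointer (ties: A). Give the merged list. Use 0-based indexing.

[i=0,j=0] A[i]=0<=B[j]=5 take 0 → i++
[i=1,j=0] A[i]=6>B[j]=5 take 5 → j++
[i=1,j=1] A[i]=6<=B[j]=6 take 6 → i++
[i=2,j=1] A[i]=8>B[j]=6 take 6 → j++
[i=2,j=2] A[i]=8<=B[j]=8 take 8 → i++
[i=3,j=2] A[i]=24>B[j]=8 take 8 → j++
[i=3,j=3] A[i]=24>B[j]=18 take 18 → j++
[i=3,j=4] A[i]=24>B[j]=21 take 21 → j++
[i=3,j=5] A[i]=24>B[j]=23 take 23 → j++
[i=3,j=6] A[i]=24<=B[j]=37 take 24 → i++
[i=4,j=6] A[i]=25<=B[j]=37 take 25 → i++
[i=5,j=6] A[i]=31<=B[j]=37 take 31 → i++
[i=6,j=6] A done, take B[j]=37 → j++

[0, 5, 6, 6, 8, 8, 18, 21, 23, 24, 25, 31, 37]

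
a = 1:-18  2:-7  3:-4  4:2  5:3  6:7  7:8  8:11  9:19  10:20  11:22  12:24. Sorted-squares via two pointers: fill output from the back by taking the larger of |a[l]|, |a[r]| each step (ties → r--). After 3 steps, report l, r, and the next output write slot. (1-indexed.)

[1,12] |-18|<=|24| out[12]=576 → r--
[1,11] |-18|<=|22| out[11]=484 → r--
[1,10] |-18|<=|20| out[10]=400 → r--

l=1, r=9, next write slot=9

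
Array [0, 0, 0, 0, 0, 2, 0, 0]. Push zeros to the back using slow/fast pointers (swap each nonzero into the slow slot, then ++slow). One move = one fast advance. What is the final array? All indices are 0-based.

[2, 0, 0, 0, 0, 0, 0, 0]

slow=0 fast=0: a[fast]=0, fast++
slow=0 fast=1: a[fast]=0, fast++
slow=0 fast=2: a[fast]=0, fast++
slow=0 fast=3: a[fast]=0, fast++
slow=0 fast=4: a[fast]=0, fast++
slow=0 fast=5: a[fast]=2≠0 swap→a[0]=2, slow++,fast++
slow=1 fast=6: a[fast]=0, fast++
slow=1 fast=7: a[fast]=0, fast++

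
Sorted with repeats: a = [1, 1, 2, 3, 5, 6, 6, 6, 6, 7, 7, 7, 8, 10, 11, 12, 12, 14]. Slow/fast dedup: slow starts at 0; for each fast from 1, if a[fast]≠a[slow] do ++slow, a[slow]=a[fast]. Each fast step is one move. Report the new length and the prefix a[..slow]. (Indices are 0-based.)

length 11; prefix = [1, 2, 3, 5, 6, 7, 8, 10, 11, 12, 14]

(s=0,f=1) a[fast]=1=a[slow] dup → fast++
(s=0,f=2) a[fast]=2≠a[slow]=1 write a[1]=2 → slow++,fast++
(s=1,f=3) a[fast]=3≠a[slow]=2 write a[2]=3 → slow++,fast++
(s=2,f=4) a[fast]=5≠a[slow]=3 write a[3]=5 → slow++,fast++
(s=3,f=5) a[fast]=6≠a[slow]=5 write a[4]=6 → slow++,fast++
(s=4,f=6) a[fast]=6=a[slow] dup → fast++
(s=4,f=7) a[fast]=6=a[slow] dup → fast++
(s=4,f=8) a[fast]=6=a[slow] dup → fast++
(s=4,f=9) a[fast]=7≠a[slow]=6 write a[5]=7 → slow++,fast++
(s=5,f=10) a[fast]=7=a[slow] dup → fast++
(s=5,f=11) a[fast]=7=a[slow] dup → fast++
(s=5,f=12) a[fast]=8≠a[slow]=7 write a[6]=8 → slow++,fast++
(s=6,f=13) a[fast]=10≠a[slow]=8 write a[7]=10 → slow++,fast++
(s=7,f=14) a[fast]=11≠a[slow]=10 write a[8]=11 → slow++,fast++
(s=8,f=15) a[fast]=12≠a[slow]=11 write a[9]=12 → slow++,fast++
(s=9,f=16) a[fast]=12=a[slow] dup → fast++
(s=9,f=17) a[fast]=14≠a[slow]=12 write a[10]=14 → slow++,fast++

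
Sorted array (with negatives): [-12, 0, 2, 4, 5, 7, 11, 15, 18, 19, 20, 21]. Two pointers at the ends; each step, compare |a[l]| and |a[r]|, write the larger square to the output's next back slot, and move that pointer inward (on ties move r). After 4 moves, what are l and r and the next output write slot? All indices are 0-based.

l=0, r=7, next write slot=7

l=0 r=11: |-12|<=|21| out[11]=441, r--
l=0 r=10: |-12|<=|20| out[10]=400, r--
l=0 r=9: |-12|<=|19| out[9]=361, r--
l=0 r=8: |-12|<=|18| out[8]=324, r--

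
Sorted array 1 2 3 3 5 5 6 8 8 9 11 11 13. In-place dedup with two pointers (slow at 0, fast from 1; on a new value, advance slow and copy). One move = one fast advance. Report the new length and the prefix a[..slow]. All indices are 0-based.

length 9; prefix = [1, 2, 3, 5, 6, 8, 9, 11, 13]

(s=0,f=1) a[fast]=2≠a[slow]=1 write a[1]=2 → slow++,fast++
(s=1,f=2) a[fast]=3≠a[slow]=2 write a[2]=3 → slow++,fast++
(s=2,f=3) a[fast]=3=a[slow] dup → fast++
(s=2,f=4) a[fast]=5≠a[slow]=3 write a[3]=5 → slow++,fast++
(s=3,f=5) a[fast]=5=a[slow] dup → fast++
(s=3,f=6) a[fast]=6≠a[slow]=5 write a[4]=6 → slow++,fast++
(s=4,f=7) a[fast]=8≠a[slow]=6 write a[5]=8 → slow++,fast++
(s=5,f=8) a[fast]=8=a[slow] dup → fast++
(s=5,f=9) a[fast]=9≠a[slow]=8 write a[6]=9 → slow++,fast++
(s=6,f=10) a[fast]=11≠a[slow]=9 write a[7]=11 → slow++,fast++
(s=7,f=11) a[fast]=11=a[slow] dup → fast++
(s=7,f=12) a[fast]=13≠a[slow]=11 write a[8]=13 → slow++,fast++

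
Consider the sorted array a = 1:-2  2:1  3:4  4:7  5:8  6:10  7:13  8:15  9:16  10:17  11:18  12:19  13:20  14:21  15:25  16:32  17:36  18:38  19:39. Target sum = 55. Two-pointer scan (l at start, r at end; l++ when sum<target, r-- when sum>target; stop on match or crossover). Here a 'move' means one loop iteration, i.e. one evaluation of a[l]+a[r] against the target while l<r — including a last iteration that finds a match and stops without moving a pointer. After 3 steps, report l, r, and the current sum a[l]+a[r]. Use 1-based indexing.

l=4, r=19, sum=46

l=1 r=19: -2+39=37 <55, l++
l=2 r=19: 1+39=40 <55, l++
l=3 r=19: 4+39=43 <55, l++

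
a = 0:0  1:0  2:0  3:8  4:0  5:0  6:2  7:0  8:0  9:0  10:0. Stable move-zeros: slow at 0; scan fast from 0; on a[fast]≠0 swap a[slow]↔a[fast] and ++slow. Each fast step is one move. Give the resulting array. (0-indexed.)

(s=0,f=0) a[fast]=0 → fast++
(s=0,f=1) a[fast]=0 → fast++
(s=0,f=2) a[fast]=0 → fast++
(s=0,f=3) a[fast]=8≠0 swap→a[0]=8 → slow++,fast++
(s=1,f=4) a[fast]=0 → fast++
(s=1,f=5) a[fast]=0 → fast++
(s=1,f=6) a[fast]=2≠0 swap→a[1]=2 → slow++,fast++
(s=2,f=7) a[fast]=0 → fast++
(s=2,f=8) a[fast]=0 → fast++
(s=2,f=9) a[fast]=0 → fast++
(s=2,f=10) a[fast]=0 → fast++

[8, 2, 0, 0, 0, 0, 0, 0, 0, 0, 0]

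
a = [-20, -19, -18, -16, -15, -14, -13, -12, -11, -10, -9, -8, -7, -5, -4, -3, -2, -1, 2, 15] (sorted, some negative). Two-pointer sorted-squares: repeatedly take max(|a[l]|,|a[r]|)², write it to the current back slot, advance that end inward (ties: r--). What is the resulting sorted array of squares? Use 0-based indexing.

[1, 4, 4, 9, 16, 25, 49, 64, 81, 100, 121, 144, 169, 196, 225, 225, 256, 324, 361, 400]

[0,19] |-20|>|15| out[19]=400 → l++
[1,19] |-19|>|15| out[18]=361 → l++
[2,19] |-18|>|15| out[17]=324 → l++
[3,19] |-16|>|15| out[16]=256 → l++
[4,19] |-15|<=|15| out[15]=225 → r--
[4,18] |-15|>|2| out[14]=225 → l++
[5,18] |-14|>|2| out[13]=196 → l++
[6,18] |-13|>|2| out[12]=169 → l++
[7,18] |-12|>|2| out[11]=144 → l++
[8,18] |-11|>|2| out[10]=121 → l++
[9,18] |-10|>|2| out[9]=100 → l++
[10,18] |-9|>|2| out[8]=81 → l++
[11,18] |-8|>|2| out[7]=64 → l++
[12,18] |-7|>|2| out[6]=49 → l++
[13,18] |-5|>|2| out[5]=25 → l++
[14,18] |-4|>|2| out[4]=16 → l++
[15,18] |-3|>|2| out[3]=9 → l++
[16,18] |-2|<=|2| out[2]=4 → r--
[16,17] |-2|>|-1| out[1]=4 → l++
[17,17] |-1|<=|-1| out[0]=1 → r--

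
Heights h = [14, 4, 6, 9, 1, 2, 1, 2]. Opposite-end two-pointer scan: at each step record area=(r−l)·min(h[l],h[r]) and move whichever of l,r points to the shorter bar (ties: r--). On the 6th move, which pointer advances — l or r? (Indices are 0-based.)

r

[0,7] min(14,2)*7=14 best=14 * → r--
[0,6] min(14,1)*6=6 best=14 → r--
[0,5] min(14,2)*5=10 best=14 → r--
[0,4] min(14,1)*4=4 best=14 → r--
[0,3] min(14,9)*3=27 best=27 * → r--
[0,2] min(14,6)*2=12 best=27 → r--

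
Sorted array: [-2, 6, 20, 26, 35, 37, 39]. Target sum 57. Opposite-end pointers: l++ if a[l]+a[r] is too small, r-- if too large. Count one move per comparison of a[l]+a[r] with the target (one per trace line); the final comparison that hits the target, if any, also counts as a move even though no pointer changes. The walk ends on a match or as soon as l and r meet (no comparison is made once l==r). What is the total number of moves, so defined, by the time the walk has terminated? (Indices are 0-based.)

4 moves

l=0 r=6: -2+39=37 <57, l++
l=1 r=6: 6+39=45 <57, l++
l=2 r=6: 20+39=59 >57, r--
l=2 r=5: 20+37=57, found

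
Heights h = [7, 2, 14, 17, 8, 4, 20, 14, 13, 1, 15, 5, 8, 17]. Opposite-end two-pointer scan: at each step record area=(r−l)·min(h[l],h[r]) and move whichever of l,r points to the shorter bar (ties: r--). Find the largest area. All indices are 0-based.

max area = 170

[0,13] min(7,17)*13=91 best=91 * → l++
[1,13] min(2,17)*12=24 best=91 → l++
[2,13] min(14,17)*11=154 best=154 * → l++
[3,13] min(17,17)*10=170 best=170 * → r--
[3,12] min(17,8)*9=72 best=170 → r--
[3,11] min(17,5)*8=40 best=170 → r--
[3,10] min(17,15)*7=105 best=170 → r--
[3,9] min(17,1)*6=6 best=170 → r--
[3,8] min(17,13)*5=65 best=170 → r--
[3,7] min(17,14)*4=56 best=170 → r--
[3,6] min(17,20)*3=51 best=170 → l++
[4,6] min(8,20)*2=16 best=170 → l++
[5,6] min(4,20)*1=4 best=170 → l++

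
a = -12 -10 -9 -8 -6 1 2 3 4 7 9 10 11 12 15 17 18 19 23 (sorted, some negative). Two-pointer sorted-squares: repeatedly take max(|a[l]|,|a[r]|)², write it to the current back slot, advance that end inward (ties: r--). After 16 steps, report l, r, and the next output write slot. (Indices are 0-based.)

l=0 r=18: |-12|<=|23| out[18]=529, r--
l=0 r=17: |-12|<=|19| out[17]=361, r--
l=0 r=16: |-12|<=|18| out[16]=324, r--
l=0 r=15: |-12|<=|17| out[15]=289, r--
l=0 r=14: |-12|<=|15| out[14]=225, r--
l=0 r=13: |-12|<=|12| out[13]=144, r--
l=0 r=12: |-12|>|11| out[12]=144, l++
l=1 r=12: |-10|<=|11| out[11]=121, r--
l=1 r=11: |-10|<=|10| out[10]=100, r--
l=1 r=10: |-10|>|9| out[9]=100, l++
l=2 r=10: |-9|<=|9| out[8]=81, r--
l=2 r=9: |-9|>|7| out[7]=81, l++
l=3 r=9: |-8|>|7| out[6]=64, l++
l=4 r=9: |-6|<=|7| out[5]=49, r--
l=4 r=8: |-6|>|4| out[4]=36, l++
l=5 r=8: |1|<=|4| out[3]=16, r--

l=5, r=7, next write slot=2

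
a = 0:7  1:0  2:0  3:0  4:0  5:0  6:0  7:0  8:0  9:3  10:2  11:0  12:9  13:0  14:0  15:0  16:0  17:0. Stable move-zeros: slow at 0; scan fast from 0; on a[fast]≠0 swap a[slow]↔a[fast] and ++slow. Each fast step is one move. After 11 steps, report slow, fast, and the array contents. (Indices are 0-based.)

slow=0 fast=0: a[fast]=7≠0 swap→a[0]=7, slow++,fast++
slow=1 fast=1: a[fast]=0, fast++
slow=1 fast=2: a[fast]=0, fast++
slow=1 fast=3: a[fast]=0, fast++
slow=1 fast=4: a[fast]=0, fast++
slow=1 fast=5: a[fast]=0, fast++
slow=1 fast=6: a[fast]=0, fast++
slow=1 fast=7: a[fast]=0, fast++
slow=1 fast=8: a[fast]=0, fast++
slow=1 fast=9: a[fast]=3≠0 swap→a[1]=3, slow++,fast++
slow=2 fast=10: a[fast]=2≠0 swap→a[2]=2, slow++,fast++

slow=3, fast=11, a=[7, 3, 2, 0, 0, 0, 0, 0, 0, 0, 0, 0, 9, 0, 0, 0, 0, 0]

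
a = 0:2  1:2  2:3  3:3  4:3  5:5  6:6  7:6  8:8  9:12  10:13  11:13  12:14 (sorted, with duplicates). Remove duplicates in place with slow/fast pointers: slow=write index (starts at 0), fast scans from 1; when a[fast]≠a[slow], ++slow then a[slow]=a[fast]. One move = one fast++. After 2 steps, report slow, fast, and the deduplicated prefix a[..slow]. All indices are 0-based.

slow=1, fast=3, prefix=[2, 3]

slow=0 fast=1: a[fast]=2=a[slow] dup, fast++
slow=0 fast=2: a[fast]=3≠a[slow]=2 write a[1]=3, slow++,fast++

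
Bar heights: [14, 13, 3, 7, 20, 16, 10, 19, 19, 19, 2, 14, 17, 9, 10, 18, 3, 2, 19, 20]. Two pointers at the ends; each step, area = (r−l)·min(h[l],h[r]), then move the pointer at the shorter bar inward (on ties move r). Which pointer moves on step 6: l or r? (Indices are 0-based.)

l=0 r=19: min(14,20)*19=266 best=266 *, l++
l=1 r=19: min(13,20)*18=234 best=266, l++
l=2 r=19: min(3,20)*17=51 best=266, l++
l=3 r=19: min(7,20)*16=112 best=266, l++
l=4 r=19: min(20,20)*15=300 best=300 *, r--
l=4 r=18: min(20,19)*14=266 best=300, r--

r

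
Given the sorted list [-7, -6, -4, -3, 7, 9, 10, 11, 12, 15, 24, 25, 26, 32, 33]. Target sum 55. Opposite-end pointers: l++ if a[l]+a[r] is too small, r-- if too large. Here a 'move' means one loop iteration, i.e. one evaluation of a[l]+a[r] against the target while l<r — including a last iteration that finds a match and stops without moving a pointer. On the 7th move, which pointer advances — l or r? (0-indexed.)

l=0 r=14: -7+33=26 <55, l++
l=1 r=14: -6+33=27 <55, l++
l=2 r=14: -4+33=29 <55, l++
l=3 r=14: -3+33=30 <55, l++
l=4 r=14: 7+33=40 <55, l++
l=5 r=14: 9+33=42 <55, l++
l=6 r=14: 10+33=43 <55, l++

l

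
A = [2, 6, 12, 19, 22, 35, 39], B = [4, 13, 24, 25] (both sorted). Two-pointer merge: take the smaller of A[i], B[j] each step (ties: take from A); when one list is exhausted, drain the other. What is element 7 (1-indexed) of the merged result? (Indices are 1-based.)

merged[7] = 22

[i=1,j=1] A[i]=2<=B[j]=4 take 2 → i++
[i=2,j=1] A[i]=6>B[j]=4 take 4 → j++
[i=2,j=2] A[i]=6<=B[j]=13 take 6 → i++
[i=3,j=2] A[i]=12<=B[j]=13 take 12 → i++
[i=4,j=2] A[i]=19>B[j]=13 take 13 → j++
[i=4,j=3] A[i]=19<=B[j]=24 take 19 → i++
[i=5,j=3] A[i]=22<=B[j]=24 take 22 → i++
[i=6,j=3] A[i]=35>B[j]=24 take 24 → j++
[i=6,j=4] A[i]=35>B[j]=25 take 25 → j++
[i=6,j=5] B done, take A[i]=35 → i++
[i=7,j=5] B done, take A[i]=39 → i++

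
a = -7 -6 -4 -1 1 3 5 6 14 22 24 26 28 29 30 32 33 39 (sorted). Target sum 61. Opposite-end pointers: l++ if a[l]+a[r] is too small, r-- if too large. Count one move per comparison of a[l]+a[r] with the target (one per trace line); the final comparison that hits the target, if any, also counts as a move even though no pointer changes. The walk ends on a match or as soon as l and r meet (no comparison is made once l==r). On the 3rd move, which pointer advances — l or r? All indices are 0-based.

[0,17] -7+39=32 <61 → l++
[1,17] -6+39=33 <61 → l++
[2,17] -4+39=35 <61 → l++

l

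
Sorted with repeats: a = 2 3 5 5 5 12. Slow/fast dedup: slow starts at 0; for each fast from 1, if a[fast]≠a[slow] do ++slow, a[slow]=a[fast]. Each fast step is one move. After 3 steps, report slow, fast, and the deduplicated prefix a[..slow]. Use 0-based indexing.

slow=2, fast=4, prefix=[2, 3, 5]

slow=0 fast=1: a[fast]=3≠a[slow]=2 write a[1]=3, slow++,fast++
slow=1 fast=2: a[fast]=5≠a[slow]=3 write a[2]=5, slow++,fast++
slow=2 fast=3: a[fast]=5=a[slow] dup, fast++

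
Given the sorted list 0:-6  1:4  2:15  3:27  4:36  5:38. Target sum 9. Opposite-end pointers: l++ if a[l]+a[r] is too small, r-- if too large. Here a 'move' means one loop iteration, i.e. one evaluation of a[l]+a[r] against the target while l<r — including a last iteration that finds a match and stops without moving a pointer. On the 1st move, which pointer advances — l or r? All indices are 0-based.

r

[0,5] -6+38=32 >9 → r--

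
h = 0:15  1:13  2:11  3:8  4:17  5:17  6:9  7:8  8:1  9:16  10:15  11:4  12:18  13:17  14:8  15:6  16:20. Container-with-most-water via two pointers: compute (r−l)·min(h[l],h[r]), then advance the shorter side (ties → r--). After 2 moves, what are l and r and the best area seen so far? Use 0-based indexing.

l=2, r=16, best area=240

l=0 r=16: min(15,20)*16=240 best=240 *, l++
l=1 r=16: min(13,20)*15=195 best=240, l++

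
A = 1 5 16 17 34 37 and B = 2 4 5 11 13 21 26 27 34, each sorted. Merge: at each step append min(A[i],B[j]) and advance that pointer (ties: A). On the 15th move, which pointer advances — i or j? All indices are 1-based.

[i=1,j=1] A[i]=1<=B[j]=2 take 1 → i++
[i=2,j=1] A[i]=5>B[j]=2 take 2 → j++
[i=2,j=2] A[i]=5>B[j]=4 take 4 → j++
[i=2,j=3] A[i]=5<=B[j]=5 take 5 → i++
[i=3,j=3] A[i]=16>B[j]=5 take 5 → j++
[i=3,j=4] A[i]=16>B[j]=11 take 11 → j++
[i=3,j=5] A[i]=16>B[j]=13 take 13 → j++
[i=3,j=6] A[i]=16<=B[j]=21 take 16 → i++
[i=4,j=6] A[i]=17<=B[j]=21 take 17 → i++
[i=5,j=6] A[i]=34>B[j]=21 take 21 → j++
[i=5,j=7] A[i]=34>B[j]=26 take 26 → j++
[i=5,j=8] A[i]=34>B[j]=27 take 27 → j++
[i=5,j=9] A[i]=34<=B[j]=34 take 34 → i++
[i=6,j=9] A[i]=37>B[j]=34 take 34 → j++
[i=6,j=10] B done, take A[i]=37 → i++

i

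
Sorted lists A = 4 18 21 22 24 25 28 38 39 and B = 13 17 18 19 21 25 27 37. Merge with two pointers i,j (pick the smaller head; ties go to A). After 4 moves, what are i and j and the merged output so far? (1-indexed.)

i=3, j=3, merged so far=[4, 13, 17, 18]

[i=1,j=1] A[i]=4<=B[j]=13 take 4 → i++
[i=2,j=1] A[i]=18>B[j]=13 take 13 → j++
[i=2,j=2] A[i]=18>B[j]=17 take 17 → j++
[i=2,j=3] A[i]=18<=B[j]=18 take 18 → i++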